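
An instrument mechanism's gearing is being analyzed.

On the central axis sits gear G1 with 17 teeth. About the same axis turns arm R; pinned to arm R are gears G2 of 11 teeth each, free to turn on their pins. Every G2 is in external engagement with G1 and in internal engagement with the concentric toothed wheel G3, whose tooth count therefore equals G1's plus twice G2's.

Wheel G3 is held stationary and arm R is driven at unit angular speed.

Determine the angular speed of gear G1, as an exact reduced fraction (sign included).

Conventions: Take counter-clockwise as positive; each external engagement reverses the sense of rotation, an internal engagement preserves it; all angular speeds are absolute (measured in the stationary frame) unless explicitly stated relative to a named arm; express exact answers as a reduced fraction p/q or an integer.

planetary set (17T centre, 11T on arm, 39T internal) — Willis relation
ring teeth: 17 + 2·11 = 39
17(ω_sun−ω_arm) = −39(ω_ring−ω_arm),  ω_ring = 0, ω_arm = 1
ω_sun = 1 − (39/17)(0−1) = 56/17
exact speed ratio = 56/17

56/17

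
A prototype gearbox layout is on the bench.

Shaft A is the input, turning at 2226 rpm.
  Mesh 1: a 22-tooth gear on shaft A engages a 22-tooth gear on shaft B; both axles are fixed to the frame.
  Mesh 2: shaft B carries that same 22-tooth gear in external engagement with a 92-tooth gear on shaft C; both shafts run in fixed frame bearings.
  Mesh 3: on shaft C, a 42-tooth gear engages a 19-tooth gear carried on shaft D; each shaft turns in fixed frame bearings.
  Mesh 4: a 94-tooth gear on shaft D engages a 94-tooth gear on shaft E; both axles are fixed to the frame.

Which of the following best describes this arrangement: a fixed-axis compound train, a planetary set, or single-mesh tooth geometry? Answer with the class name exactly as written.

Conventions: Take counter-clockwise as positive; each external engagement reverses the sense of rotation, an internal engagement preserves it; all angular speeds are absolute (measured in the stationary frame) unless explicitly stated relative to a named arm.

class = fixed-axis compound train [4 meshes; 4 ratios multiply, 4 sense flips]
classification: fixed-axis compound train

fixed-axis compound train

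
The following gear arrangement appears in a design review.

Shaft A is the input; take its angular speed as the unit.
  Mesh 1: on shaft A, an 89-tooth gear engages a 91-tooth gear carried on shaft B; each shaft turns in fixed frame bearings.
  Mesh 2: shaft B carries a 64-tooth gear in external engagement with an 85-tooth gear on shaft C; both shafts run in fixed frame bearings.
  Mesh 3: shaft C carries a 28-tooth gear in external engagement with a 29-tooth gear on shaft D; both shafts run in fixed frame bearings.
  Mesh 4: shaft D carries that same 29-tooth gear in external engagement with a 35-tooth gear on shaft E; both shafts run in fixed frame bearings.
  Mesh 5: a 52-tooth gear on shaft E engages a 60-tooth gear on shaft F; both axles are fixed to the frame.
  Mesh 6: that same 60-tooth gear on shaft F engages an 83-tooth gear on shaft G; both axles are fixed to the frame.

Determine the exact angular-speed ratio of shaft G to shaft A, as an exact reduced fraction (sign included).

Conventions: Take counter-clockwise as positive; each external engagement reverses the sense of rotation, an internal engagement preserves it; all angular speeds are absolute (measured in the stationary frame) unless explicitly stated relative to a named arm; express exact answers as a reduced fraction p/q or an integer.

class = fixed-axis compound train [6 meshes; 6 ratios multiply, 6 sense flips]
mesh 1 [89T→91T]: running ratio 89/91, sense −
mesh 2 [64T→85T]: running ratio 5696/7735, sense +
mesh 3 [28T→29T]: running ratio 22784/32045, sense −
mesh 4 [29T→35T]: running ratio 22784/38675, sense +
mesh 5 [52T→60T]: running ratio 22784/44625, sense −
mesh 6 [60T→83T]: running ratio 91136/246925, sense +
ω_out/ω_in = 91136/246925

91136/246925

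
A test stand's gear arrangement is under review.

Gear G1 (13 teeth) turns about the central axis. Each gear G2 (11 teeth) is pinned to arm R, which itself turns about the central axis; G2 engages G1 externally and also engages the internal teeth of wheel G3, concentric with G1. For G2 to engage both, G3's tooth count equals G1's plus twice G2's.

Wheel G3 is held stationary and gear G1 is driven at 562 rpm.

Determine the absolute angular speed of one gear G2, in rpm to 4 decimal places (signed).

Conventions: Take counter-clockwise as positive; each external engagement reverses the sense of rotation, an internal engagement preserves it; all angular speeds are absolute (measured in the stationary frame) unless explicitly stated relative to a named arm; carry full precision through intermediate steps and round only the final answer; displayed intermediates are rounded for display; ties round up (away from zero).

-332.0909 rpm

topology: planetary set — G1 13T / G2 11T / G3 35T, arm = carrier (Willis)
normalise by the input: solve with ω_sun = 1, then scale by 562 rpm
ring teeth: 13 + 2·11 = 35
13(ω_sun−ω_arm) = −35(ω_ring−ω_arm),  ω_ring = 0, ω_sun = 1
13(1−ω_arm) = −35(0−ω_arm)  ⇒  48·ω_arm = 13  ⇒  ω_arm = 13/48
sun–planet mesh: 13·(1−13/48) = −11·(ω_p−ω_arm)  ⇒  ω_p−ω_arm = -455/528
ω_p = 13/48 − 455/528 = -13/22
scale: ω_p = -13/22 × 562 rpm = -332.0909 rpm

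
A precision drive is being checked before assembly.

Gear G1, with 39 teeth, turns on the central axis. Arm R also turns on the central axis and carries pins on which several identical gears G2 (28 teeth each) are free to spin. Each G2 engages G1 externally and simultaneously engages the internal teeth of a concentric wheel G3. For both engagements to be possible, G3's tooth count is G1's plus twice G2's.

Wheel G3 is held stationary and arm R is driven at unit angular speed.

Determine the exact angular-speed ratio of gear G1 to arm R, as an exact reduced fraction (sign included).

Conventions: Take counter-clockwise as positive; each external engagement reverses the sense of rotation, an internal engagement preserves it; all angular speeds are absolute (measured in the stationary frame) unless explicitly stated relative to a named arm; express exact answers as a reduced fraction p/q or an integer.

134/39

topology: planetary set — G1 39T / G2 28T / G3 95T, arm = carrier (Willis)
ring teeth: 39 + 2·28 = 95
39(ω_sun−ω_arm) = −95(ω_ring−ω_arm),  ω_ring = 0, ω_arm = 1
ω_sun = 1 − (95/39)(0−1) = 134/39
ω_out/ω_in = 134/39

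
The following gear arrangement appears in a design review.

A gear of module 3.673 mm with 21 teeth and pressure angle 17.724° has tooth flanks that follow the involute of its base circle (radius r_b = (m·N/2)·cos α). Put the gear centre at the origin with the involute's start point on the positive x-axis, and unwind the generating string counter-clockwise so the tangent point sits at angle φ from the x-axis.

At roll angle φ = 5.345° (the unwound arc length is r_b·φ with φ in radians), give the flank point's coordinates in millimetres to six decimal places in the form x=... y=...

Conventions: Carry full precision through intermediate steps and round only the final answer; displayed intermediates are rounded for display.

topology: single-mesh involute geometry — m = 3.673, N = 21
pitch radius r_p = m·N/2 = 3.673·21/2 = 38.566500
base radius r_b = r_p·cos α = 38.566500·cos 17.724° = 36.735904
roll angle φ = 5.345° = 0.09328785 rad
x = r_b·(cos φ + φ·sin φ) = 36.895406
y = r_b·(sin φ − φ·cos φ) = 0.009933

x=36.895406 y=0.009933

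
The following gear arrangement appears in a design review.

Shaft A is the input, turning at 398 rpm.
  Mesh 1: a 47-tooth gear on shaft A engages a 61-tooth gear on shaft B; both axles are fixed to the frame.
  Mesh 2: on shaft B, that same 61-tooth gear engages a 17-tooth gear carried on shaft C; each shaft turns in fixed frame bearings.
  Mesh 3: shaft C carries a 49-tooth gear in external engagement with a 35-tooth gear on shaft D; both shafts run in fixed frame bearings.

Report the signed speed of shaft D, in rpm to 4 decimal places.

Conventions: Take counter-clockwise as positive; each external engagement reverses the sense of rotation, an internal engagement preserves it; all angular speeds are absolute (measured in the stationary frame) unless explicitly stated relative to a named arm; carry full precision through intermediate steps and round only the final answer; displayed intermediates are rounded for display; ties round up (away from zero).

recognized (4 fixed axles, 3 meshes): fixed-axis compound train
mesh 1 [47T→61T]: ω = 398.0000×47/61 = 306.6557 rpm, sense flips to −
mesh 2 [61T→17T]: ω = 306.6557×61/17 = 1100.3529 rpm, sense flips to +
mesh 3 [49T→35T]: ω = 1100.3529×49/35 = 1540.4941 rpm, sense flips to −
signed output speed = -1540.4941 rpm

-1540.4941 rpm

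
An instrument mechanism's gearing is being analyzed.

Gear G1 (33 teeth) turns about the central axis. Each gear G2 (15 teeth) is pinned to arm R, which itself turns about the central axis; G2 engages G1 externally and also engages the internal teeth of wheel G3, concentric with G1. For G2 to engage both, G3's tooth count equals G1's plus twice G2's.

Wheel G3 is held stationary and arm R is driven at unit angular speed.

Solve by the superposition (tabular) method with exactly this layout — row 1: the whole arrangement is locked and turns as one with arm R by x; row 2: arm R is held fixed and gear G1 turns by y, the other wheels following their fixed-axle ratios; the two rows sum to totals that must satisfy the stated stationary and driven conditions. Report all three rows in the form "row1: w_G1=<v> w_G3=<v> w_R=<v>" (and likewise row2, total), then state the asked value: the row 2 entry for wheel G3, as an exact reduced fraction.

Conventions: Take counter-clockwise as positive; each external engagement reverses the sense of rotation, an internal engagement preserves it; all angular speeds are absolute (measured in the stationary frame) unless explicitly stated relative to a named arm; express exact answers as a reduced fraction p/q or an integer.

planetary set (33T centre, 15T on arm, 63T internal) — Willis relation
superposition row 1 [locked train]: every member turns x
row 2 — arm fixed, fixed-axis ratios: sun y, ring −(33/63)·y, arm 0
boundary: total ω_ring = x − (33/63)·y = 0 and total ω_arm = x = 1  ⇒  y = 21/11, x = 1
row 2 ring = −(33/63)·21/11 = -1
totals (row 1 + row 2): sun 1 + 21/11 = 32/11, ring 1 + (-1) = 0, arm 1 + 0 = 1
asked cell (row2, ring) = -1

row1: w_G1=1 w_G3=1 w_R=1
row2: w_G1=21/11 w_G3=-1 w_R=0
total: w_G1=32/11 w_G3=0 w_R=1
asked value: -1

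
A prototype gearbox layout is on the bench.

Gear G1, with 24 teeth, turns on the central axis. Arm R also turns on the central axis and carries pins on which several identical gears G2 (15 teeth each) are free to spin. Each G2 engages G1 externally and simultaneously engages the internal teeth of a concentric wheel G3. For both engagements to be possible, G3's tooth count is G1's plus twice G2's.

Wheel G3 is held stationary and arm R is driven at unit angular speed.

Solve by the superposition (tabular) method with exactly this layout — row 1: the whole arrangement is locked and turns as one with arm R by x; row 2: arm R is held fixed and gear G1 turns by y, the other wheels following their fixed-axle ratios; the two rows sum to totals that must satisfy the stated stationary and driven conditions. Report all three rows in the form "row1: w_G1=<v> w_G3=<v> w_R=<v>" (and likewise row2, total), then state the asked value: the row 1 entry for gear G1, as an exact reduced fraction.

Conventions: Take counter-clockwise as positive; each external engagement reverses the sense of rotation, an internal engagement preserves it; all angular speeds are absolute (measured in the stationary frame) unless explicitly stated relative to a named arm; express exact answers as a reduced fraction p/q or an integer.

row1: w_G1=1 w_G3=1 w_R=1
row2: w_G1=9/4 w_G3=-1 w_R=0
total: w_G1=13/4 w_G3=0 w_R=1
asked value: 1

planetary set (24T centre, 15T on arm, 54T internal) — Willis relation
row 1 — lock + rotate with arm: ω_sun = ω_ring = ω_arm = x
row 2: sun turns y, ring = −(24/54)·y, arm 0
boundary: total ω_ring = x − (24/54)·y = 0 and total ω_arm = x = 1  ⇒  y = 9/4, x = 1
row 2 ring = −(24/54)·9/4 = -1
totals (row 1 + row 2): sun 1 + 9/4 = 13/4, ring 1 + (-1) = 0, arm 1 + 0 = 1
asked cell (row1, sun) = 1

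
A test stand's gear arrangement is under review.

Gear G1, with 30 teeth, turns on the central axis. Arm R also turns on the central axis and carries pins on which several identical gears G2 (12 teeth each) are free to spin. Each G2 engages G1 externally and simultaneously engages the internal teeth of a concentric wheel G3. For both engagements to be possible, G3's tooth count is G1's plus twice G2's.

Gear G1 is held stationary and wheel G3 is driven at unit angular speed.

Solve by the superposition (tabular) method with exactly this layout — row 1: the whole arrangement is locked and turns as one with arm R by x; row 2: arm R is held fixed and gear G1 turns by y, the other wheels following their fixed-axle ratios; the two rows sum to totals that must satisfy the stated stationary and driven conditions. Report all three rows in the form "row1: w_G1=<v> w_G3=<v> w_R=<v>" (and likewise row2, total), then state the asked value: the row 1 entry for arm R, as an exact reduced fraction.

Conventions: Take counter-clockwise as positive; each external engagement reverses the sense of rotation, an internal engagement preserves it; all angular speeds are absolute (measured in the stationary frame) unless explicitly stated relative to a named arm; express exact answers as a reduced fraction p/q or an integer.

row1: w_G1=9/14 w_G3=9/14 w_R=9/14
row2: w_G1=-9/14 w_G3=5/14 w_R=0
total: w_G1=0 w_G3=1 w_R=9/14
asked value: 9/14

class = planetary set [G3 = 30+2·12 = 54; Willis about the carrier]
row 1 — lock + rotate with arm: ω_sun = ω_ring = ω_arm = x
row 2 — arm fixed, fixed-axis ratios: sun y, ring −(30/54)·y, arm 0
boundary: total ω_sun = x + y = 0 and total ω_ring = x − (30/54)·y = 1  ⇒  y = -9/14, x = 9/14
row 2 ring = −(30/54)·(-9/14) = 5/14
totals (row 1 + row 2): sun 9/14 + (-9/14) = 0, ring 9/14 + 5/14 = 1, arm 9/14 + 0 = 9/14
asked cell (row1, arm) = 9/14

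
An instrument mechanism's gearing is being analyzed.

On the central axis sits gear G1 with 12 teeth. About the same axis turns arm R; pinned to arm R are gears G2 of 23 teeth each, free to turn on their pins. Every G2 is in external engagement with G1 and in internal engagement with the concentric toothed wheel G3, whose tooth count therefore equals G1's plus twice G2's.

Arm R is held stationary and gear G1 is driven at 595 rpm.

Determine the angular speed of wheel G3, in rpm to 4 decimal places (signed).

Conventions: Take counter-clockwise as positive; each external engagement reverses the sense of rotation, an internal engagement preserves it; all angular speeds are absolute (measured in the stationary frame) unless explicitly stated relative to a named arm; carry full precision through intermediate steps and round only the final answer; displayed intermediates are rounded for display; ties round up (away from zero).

-123.1034 rpm

topology: planetary set — G1 12T / G2 23T / G3 58T, arm = carrier (Willis)
normalise by the input: solve with ω_sun = 1, then scale by 595 rpm
ring teeth: 12 + 2·23 = 58
12(ω_sun−ω_arm) = −58(ω_ring−ω_arm),  ω_arm = 0, ω_sun = 1
ω_ring = 0 − (12/58)(1−0) = -6/29
scale: ω_ring = -6/29 × 595 rpm = -123.1034 rpm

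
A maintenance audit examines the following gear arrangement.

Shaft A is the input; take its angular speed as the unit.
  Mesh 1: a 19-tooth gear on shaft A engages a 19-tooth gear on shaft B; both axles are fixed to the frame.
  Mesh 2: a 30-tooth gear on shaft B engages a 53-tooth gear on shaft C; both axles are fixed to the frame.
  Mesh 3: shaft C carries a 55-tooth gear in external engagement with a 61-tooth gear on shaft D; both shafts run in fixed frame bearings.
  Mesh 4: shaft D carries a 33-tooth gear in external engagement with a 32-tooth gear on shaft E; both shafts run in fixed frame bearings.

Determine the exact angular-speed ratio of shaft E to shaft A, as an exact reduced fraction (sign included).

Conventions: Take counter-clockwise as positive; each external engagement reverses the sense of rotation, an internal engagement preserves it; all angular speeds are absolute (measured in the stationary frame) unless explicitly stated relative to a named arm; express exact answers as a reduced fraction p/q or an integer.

class = fixed-axis compound train [4 meshes; 4 ratios multiply, 4 sense flips]
mesh 1 [19T→19T]: running ratio 1, sense −
mesh 2 [30T→53T]: running ratio 30/53, sense +
mesh 3 [55T→61T]: running ratio 1650/3233, sense −
mesh 4 [33T→32T]: running ratio 27225/51728, sense +
ω_out/ω_in = 27225/51728

27225/51728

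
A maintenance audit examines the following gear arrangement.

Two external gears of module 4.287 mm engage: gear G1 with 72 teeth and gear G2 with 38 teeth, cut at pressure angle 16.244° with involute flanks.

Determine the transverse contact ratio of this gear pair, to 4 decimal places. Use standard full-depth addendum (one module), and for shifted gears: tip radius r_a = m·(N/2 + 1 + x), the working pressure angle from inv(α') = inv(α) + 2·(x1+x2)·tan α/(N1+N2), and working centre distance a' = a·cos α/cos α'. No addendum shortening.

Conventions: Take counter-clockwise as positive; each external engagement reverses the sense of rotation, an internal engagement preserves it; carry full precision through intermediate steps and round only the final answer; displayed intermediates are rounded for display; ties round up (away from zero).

1.9965

class = single-mesh tooth geometry [involute pair 72T × 38T, m = 4.287]
base radii: r_b1 = 148.170936, r_b2 = 78.201327
tip radii: r_a1 = 158.619000, r_a2 = 85.740000
no profile shift: α' = α, a' = a
action lengths: √(r_a1²−r_b1²) = 56.615907, √(r_a2²−r_b2²) = 35.155370
base pitch p_b = π·m·cos α = 12.930353
CR = (56.615907 + 35.155370 − 235.785000·sin 16.24400°)/12.930353 = 1.996504
contact ratio ≈ 1.9965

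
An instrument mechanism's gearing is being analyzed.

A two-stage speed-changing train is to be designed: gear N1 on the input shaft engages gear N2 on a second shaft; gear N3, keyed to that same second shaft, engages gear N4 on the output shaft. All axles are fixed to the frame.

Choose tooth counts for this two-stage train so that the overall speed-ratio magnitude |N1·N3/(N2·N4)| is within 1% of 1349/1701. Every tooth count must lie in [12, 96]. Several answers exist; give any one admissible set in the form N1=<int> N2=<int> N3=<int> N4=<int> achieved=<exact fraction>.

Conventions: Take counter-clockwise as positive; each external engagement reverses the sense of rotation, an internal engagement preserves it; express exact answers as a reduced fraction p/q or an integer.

class = fixed-axis compound train [2-stage, 1349/1701 wanted]
target = 1349/1701 in lowest terms: an exact hit needs N1·N3 = k·1349 and N2·N4 = k·1701 for one integer k, every count in [12, 96]; additionally prefer no 1:1 stage (N1 ≠ N2, N3 ≠ N4)
k = 1: N1·N3 = 1349 = 19·71, N2·N4 = 1701 = 21·81
achieved = 19·71/(21·81) = 1349/1701; |achieved − target| = 0 ≤ 1349/170100 ✓

N1=19 N2=21 N3=71 N4=81 achieved=1349/1701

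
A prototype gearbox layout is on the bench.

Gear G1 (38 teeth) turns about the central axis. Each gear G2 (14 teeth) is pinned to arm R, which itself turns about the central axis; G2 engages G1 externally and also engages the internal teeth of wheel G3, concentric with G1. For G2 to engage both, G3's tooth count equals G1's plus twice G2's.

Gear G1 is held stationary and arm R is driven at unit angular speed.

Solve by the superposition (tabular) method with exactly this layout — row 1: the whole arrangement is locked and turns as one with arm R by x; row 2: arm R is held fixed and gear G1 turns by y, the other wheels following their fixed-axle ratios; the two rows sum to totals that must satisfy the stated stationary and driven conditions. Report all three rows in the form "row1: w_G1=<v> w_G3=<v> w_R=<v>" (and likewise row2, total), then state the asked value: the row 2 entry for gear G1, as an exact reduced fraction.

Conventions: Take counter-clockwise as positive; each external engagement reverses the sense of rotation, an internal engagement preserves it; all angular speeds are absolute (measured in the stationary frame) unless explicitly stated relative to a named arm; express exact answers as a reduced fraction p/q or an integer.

planetary set (38T centre, 14T on arm, 66T internal) — Willis relation
row 1 (train locked, turned with arm): all members turn x
row 2 — arm fixed, fixed-axis ratios: sun y, ring −(38/66)·y, arm 0
boundary: total ω_sun = x + y = 0 and total ω_arm = x = 1  ⇒  y = -1, x = 1
row 2 ring = −(38/66)·(-1) = 19/33
totals (row 1 + row 2): sun 1 + (-1) = 0, ring 1 + 19/33 = 52/33, arm 1 + 0 = 1
asked cell (row2, sun) = -1

row1: w_G1=1 w_G3=1 w_R=1
row2: w_G1=-1 w_G3=19/33 w_R=0
total: w_G1=0 w_G3=52/33 w_R=1
asked value: -1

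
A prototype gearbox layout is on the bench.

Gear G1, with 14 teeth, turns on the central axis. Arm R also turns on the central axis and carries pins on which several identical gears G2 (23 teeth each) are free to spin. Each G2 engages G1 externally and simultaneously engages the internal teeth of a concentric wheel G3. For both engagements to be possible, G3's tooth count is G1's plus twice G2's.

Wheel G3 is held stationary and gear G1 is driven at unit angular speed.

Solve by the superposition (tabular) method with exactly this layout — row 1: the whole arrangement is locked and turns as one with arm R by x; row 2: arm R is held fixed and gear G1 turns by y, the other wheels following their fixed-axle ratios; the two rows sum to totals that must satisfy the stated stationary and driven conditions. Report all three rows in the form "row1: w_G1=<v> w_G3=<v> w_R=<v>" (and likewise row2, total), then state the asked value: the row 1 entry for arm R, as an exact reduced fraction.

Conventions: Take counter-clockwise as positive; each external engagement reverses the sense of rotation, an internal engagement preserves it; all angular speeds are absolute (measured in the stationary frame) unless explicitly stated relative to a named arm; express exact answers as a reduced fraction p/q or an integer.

row1: w_G1=7/37 w_G3=7/37 w_R=7/37
row2: w_G1=30/37 w_G3=-7/37 w_R=0
total: w_G1=1 w_G3=0 w_R=7/37
asked value: 7/37

planetary set (14T centre, 23T on arm, 60T internal) — Willis relation
row 1 (train locked, turned with arm): all members turn x
row 2: sun turns y, ring = −(14/60)·y, arm 0
boundary: total ω_ring = x − (14/60)·y = 0 and total ω_sun = x + y = 1  ⇒  y = 30/37, x = 7/37
row 2 ring = −(14/60)·30/37 = -7/37
totals (row 1 + row 2): sun 7/37 + 30/37 = 1, ring 7/37 + (-7/37) = 0, arm 7/37 + 0 = 7/37
asked cell (row1, arm) = 7/37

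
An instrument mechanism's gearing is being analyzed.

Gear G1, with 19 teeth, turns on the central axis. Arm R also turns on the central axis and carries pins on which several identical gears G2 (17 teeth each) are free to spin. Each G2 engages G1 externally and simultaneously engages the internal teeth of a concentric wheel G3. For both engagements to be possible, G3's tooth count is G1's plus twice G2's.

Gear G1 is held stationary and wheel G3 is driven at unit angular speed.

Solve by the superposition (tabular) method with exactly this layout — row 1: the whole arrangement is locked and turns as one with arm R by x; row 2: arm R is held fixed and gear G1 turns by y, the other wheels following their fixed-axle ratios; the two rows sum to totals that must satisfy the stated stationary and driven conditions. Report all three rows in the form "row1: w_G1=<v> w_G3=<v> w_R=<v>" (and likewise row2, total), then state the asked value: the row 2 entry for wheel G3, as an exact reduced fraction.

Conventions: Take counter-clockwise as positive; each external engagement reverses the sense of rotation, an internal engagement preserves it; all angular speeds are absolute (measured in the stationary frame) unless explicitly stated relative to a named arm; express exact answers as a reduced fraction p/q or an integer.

planetary set (19T centre, 17T on arm, 53T internal) — Willis relation
row 1 — lock + rotate with arm: ω_sun = ω_ring = ω_arm = x
row 2 (arm held, sun turns y): ω_ring = −(19/53)·y, ω_arm = 0
boundary: total ω_sun = x + y = 0 and total ω_ring = x − (19/53)·y = 1  ⇒  y = -53/72, x = 53/72
row 2 ring = −(19/53)·(-53/72) = 19/72
totals (row 1 + row 2): sun 53/72 + (-53/72) = 0, ring 53/72 + 19/72 = 1, arm 53/72 + 0 = 53/72
asked cell (row2, ring) = 19/72

row1: w_G1=53/72 w_G3=53/72 w_R=53/72
row2: w_G1=-53/72 w_G3=19/72 w_R=0
total: w_G1=0 w_G3=1 w_R=53/72
asked value: 19/72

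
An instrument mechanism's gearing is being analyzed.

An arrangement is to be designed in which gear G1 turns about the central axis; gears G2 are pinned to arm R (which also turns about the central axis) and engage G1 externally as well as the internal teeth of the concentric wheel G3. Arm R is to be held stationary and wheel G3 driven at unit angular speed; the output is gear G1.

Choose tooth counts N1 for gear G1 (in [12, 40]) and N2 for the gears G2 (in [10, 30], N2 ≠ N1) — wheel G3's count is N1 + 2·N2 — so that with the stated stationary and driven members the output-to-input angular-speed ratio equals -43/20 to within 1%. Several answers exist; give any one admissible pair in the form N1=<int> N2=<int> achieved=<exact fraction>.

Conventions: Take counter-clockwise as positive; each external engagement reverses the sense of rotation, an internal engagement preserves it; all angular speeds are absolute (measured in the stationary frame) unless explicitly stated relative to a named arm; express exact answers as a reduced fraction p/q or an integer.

N1=40 N2=23 achieved=-43/20

topology: planetary set — design target -43/20, arm = carrier (Willis)
Willis with ω_arm = 0: ω_sun/ω_ring = −N3/N1; set equal to -43/20  ⇒  N3/N1 = −(-43/20) = 43/20
N3 = N1 + 2·N2  ⇒  N2/N1 = (N3/N1 − 1)/2 = (43/20 − 1)/2 = 23/40
smallest multiple with N1 ≥ 12 and N2 ≥ 10: k = 1  ⇒  N1 = 1·40 = 40, N2 = 1·23 = 23 (N1 ≤ 40, N2 ≤ 30, N2 ≠ N1 ✓), N3 = 40 + 2·23 = 86
check: −N3/N1 with N1 = 40, N3 = 86 gives -43/20; |achieved − target| = 0 ≤ 43/2000 ✓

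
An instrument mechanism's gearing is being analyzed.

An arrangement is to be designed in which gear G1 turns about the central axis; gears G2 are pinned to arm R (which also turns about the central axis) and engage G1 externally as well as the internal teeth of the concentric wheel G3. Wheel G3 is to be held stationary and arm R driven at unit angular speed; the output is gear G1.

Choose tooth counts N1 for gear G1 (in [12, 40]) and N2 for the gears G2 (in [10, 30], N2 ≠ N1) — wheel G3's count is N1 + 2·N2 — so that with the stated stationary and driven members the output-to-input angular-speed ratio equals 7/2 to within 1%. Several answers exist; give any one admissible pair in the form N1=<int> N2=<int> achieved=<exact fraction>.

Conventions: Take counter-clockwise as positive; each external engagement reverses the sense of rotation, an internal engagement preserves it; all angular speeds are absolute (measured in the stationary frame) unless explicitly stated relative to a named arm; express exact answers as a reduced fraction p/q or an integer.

N1=16 N2=12 achieved=7/2

planetary set to be sized for 7/2 (Willis relation)
Willis with ω_ring = 0: ω_sun/ω_arm = (N1+N3)/N1; set equal to 7/2  ⇒  N3/N1 = 7/2 − 1 = 5/2
N3 = N1 + 2·N2  ⇒  N2/N1 = (N3/N1 − 1)/2 = (5/2 − 1)/2 = 3/4
smallest multiple with N1 ≥ 12 and N2 ≥ 10: k = 4  ⇒  N1 = 4·4 = 16, N2 = 4·3 = 12 (N1 ≤ 40, N2 ≤ 30, N2 ≠ N1 ✓), N3 = 16 + 2·12 = 40
check: (N1+N3)/N1 with N1 = 16, N3 = 40 gives 7/2; |achieved − target| = 0 ≤ 7/200 ✓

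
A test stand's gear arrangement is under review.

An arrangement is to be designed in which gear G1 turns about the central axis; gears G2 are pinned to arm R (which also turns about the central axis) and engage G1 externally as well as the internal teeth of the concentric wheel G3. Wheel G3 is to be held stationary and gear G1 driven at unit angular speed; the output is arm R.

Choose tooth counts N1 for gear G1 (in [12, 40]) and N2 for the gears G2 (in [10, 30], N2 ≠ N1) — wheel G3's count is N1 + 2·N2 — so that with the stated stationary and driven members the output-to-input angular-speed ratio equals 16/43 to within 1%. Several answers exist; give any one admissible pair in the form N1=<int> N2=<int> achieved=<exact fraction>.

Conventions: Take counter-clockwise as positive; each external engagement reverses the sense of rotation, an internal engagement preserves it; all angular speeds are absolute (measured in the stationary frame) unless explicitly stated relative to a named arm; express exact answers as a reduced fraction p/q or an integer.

planetary set to be sized for 16/43 (Willis relation)
Willis with ω_ring = 0: ω_arm/ω_sun = N1/(N1+N3); set equal to 16/43  ⇒  N3/N1 = 1/(16/43) − 1 = 27/16
N3 = N1 + 2·N2  ⇒  N2/N1 = (N3/N1 − 1)/2 = (27/16 − 1)/2 = 11/32
smallest multiple with N1 ≥ 12 and N2 ≥ 10: k = 1  ⇒  N1 = 1·32 = 32, N2 = 1·11 = 11 (N1 ≤ 40, N2 ≤ 30, N2 ≠ N1 ✓), N3 = 32 + 2·11 = 54
check: N1/(N1+N3) with N1 = 32, N3 = 54 gives 16/43; |achieved − target| = 0 ≤ 4/1075 ✓

N1=32 N2=11 achieved=16/43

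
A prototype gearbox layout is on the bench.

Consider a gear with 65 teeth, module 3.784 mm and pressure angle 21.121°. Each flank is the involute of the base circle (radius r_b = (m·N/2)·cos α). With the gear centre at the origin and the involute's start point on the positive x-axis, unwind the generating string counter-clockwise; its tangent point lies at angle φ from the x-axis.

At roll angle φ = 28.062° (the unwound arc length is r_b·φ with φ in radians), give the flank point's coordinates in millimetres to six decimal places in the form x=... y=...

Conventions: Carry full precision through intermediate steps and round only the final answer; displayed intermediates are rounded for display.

x=127.663442 y=4.385771

topology: single-mesh involute geometry — m = 3.784, N = 65
pitch radius r_p = m·N/2 = 3.784·65/2 = 122.980000
base radius r_b = r_p·cos α = 122.980000·cos 21.121° = 114.718391
roll angle φ = 28.062° = 0.48977429 rad
x = r_b·(cos φ + φ·sin φ) = 127.663442
y = r_b·(sin φ − φ·cos φ) = 4.385771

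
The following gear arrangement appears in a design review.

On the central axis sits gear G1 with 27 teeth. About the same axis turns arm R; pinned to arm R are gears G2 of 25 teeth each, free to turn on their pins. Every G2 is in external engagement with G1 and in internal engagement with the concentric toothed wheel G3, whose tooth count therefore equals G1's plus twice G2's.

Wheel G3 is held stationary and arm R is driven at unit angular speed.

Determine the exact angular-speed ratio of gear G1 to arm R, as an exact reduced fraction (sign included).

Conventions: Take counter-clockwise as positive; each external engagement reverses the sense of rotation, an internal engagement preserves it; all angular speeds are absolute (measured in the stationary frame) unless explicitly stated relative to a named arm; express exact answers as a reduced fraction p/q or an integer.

104/27

class = planetary set [G3 = 27+2·25 = 77; Willis about the carrier]
ring teeth: 27 + 2·25 = 77
27(ω_sun−ω_arm) = −77(ω_ring−ω_arm),  ω_ring = 0, ω_arm = 1
ω_sun = 1 − (77/27)(0−1) = 104/27
ω_out/ω_in = 104/27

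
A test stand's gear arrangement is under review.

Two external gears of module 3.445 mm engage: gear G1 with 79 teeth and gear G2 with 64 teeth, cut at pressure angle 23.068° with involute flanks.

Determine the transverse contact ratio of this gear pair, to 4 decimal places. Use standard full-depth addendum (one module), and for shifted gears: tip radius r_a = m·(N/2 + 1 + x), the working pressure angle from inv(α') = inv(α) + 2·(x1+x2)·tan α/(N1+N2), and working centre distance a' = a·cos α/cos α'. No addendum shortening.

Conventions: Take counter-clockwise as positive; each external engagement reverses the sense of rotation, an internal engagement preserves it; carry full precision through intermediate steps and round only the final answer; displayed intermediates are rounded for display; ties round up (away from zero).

topology: single-mesh involute geometry — m = 3.445, 79T/64T pair
base radii: r_b1 = 125.196808, r_b2 = 101.425262
tip radii: r_a1 = 139.522500, r_a2 = 113.685000
no profile shift: α' = α, a' = a
action lengths: √(r_a1²−r_b1²) = 61.581550, √(r_a2²−r_b2²) = 51.353631
base pitch p_b = π·m·cos α = 9.957402
CR = (61.581550 + 51.353631 − 246.317500·sin 23.06800°)/9.957402 = 1.649249
contact ratio ≈ 1.6492

1.6492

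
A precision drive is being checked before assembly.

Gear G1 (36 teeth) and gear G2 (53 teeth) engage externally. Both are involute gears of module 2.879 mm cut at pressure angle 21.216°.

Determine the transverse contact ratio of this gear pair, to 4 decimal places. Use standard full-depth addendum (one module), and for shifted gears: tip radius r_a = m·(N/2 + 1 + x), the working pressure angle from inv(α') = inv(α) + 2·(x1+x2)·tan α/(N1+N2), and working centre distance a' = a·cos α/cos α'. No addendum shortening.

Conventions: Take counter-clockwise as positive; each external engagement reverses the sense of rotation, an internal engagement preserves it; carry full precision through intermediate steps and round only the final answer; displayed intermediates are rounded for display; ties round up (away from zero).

1.6698

class = single-mesh tooth geometry [involute pair 36T × 53T, m = 2.879]
base radii: r_b1 = 48.309649, r_b2 = 71.122539
tip radii: r_a1 = 54.701000, r_a2 = 79.172500
no profile shift: α' = α, a' = a
action lengths: √(r_a1²−r_b1²) = 25.658862, √(r_a2²−r_b2²) = 34.783175
base pitch p_b = π·m·cos α = 8.431624
CR = (25.658862 + 34.783175 − 128.115500·sin 21.21600°)/8.431624 = 1.669782
contact ratio ≈ 1.6698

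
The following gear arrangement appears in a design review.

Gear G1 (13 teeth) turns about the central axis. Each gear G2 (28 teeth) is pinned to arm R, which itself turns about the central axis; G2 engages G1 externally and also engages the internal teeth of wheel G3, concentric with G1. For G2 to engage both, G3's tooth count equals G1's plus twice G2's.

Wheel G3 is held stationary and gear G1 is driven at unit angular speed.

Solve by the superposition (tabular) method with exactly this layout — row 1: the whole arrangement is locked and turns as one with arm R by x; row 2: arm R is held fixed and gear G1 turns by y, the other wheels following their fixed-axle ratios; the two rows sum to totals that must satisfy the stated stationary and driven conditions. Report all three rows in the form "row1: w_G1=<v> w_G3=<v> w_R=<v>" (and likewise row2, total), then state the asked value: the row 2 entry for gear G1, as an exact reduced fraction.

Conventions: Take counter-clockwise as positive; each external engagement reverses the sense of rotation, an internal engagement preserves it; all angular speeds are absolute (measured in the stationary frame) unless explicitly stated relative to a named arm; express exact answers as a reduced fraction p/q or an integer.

row1: w_G1=13/82 w_G3=13/82 w_R=13/82
row2: w_G1=69/82 w_G3=-13/82 w_R=0
total: w_G1=1 w_G3=0 w_R=13/82
asked value: 69/82

planetary set (13T centre, 28T on arm, 69T internal) — Willis relation
superposition row 1 [locked train]: every member turns x
superposition row 2 [arm held]: sun y, ring −(13/69)·y, arm 0
boundary: total ω_ring = x − (13/69)·y = 0 and total ω_sun = x + y = 1  ⇒  y = 69/82, x = 13/82
row 2 ring = −(13/69)·69/82 = -13/82
totals (row 1 + row 2): sun 13/82 + 69/82 = 1, ring 13/82 + (-13/82) = 0, arm 13/82 + 0 = 13/82
asked cell (row2, sun) = 69/82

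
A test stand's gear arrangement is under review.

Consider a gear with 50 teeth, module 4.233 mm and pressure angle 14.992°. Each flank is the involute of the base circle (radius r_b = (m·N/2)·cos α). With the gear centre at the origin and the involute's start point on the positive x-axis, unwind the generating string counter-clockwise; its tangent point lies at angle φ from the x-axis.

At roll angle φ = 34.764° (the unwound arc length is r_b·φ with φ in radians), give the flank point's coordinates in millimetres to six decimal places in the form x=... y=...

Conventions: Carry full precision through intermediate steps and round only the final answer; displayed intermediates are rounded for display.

x=119.342488 y=7.334579

single-mesh involute tooth geometry (50T wheel at module 4.233)
pitch radius r_p = m·N/2 = 4.233·50/2 = 105.825000
base radius r_b = r_p·cos α = 105.825000·cos 14.992° = 102.222924
roll angle φ = 34.764° = 0.60674626 rad
x = r_b·(cos φ + φ·sin φ) = 119.342488
y = r_b·(sin φ − φ·cos φ) = 7.334579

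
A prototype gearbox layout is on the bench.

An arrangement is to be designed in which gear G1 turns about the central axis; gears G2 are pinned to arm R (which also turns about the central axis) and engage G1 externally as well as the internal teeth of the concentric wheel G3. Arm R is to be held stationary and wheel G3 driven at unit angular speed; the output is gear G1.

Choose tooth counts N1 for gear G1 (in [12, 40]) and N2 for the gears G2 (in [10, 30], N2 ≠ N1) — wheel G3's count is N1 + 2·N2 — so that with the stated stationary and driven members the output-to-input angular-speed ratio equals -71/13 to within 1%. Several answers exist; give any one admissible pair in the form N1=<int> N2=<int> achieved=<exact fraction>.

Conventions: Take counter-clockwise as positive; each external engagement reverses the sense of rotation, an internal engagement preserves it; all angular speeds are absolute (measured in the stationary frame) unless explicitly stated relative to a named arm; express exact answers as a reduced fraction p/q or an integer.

planetary set to be sized for -71/13 (Willis relation)
Willis with ω_arm = 0: ω_sun/ω_ring = −N3/N1; set equal to -71/13  ⇒  N3/N1 = −(-71/13) = 71/13
N3 = N1 + 2·N2  ⇒  N2/N1 = (N3/N1 − 1)/2 = (71/13 − 1)/2 = 29/13
smallest multiple with N1 ≥ 12 and N2 ≥ 10: k = 1  ⇒  N1 = 1·13 = 13, N2 = 1·29 = 29 (N1 ≤ 40, N2 ≤ 30, N2 ≠ N1 ✓), N3 = 13 + 2·29 = 71
check: −N3/N1 with N1 = 13, N3 = 71 gives -71/13; |achieved − target| = 0 ≤ 71/1300 ✓

N1=13 N2=29 achieved=-71/13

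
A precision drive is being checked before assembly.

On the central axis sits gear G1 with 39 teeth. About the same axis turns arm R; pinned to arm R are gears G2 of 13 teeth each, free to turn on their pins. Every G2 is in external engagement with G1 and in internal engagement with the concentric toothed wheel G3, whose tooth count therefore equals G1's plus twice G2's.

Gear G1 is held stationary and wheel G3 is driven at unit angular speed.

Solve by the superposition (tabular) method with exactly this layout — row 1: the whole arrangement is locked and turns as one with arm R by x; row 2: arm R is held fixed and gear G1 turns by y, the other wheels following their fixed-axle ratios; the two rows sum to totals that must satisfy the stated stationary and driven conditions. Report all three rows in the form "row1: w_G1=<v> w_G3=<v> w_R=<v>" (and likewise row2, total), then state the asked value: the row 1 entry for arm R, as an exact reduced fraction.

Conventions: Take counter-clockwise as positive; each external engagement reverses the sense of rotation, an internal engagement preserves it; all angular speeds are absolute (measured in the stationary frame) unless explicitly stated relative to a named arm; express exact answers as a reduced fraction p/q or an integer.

row1: w_G1=5/8 w_G3=5/8 w_R=5/8
row2: w_G1=-5/8 w_G3=3/8 w_R=0
total: w_G1=0 w_G3=1 w_R=5/8
asked value: 5/8

class = planetary set [G3 = 39+2·13 = 65; Willis about the carrier]
superposition row 1 [locked train]: every member turns x
superposition row 2 [arm held]: sun y, ring −(39/65)·y, arm 0
boundary: total ω_sun = x + y = 0 and total ω_ring = x − (39/65)·y = 1  ⇒  y = -5/8, x = 5/8
row 2 ring = −(39/65)·(-5/8) = 3/8
totals (row 1 + row 2): sun 5/8 + (-5/8) = 0, ring 5/8 + 3/8 = 1, arm 5/8 + 0 = 5/8
asked cell (row1, arm) = 5/8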